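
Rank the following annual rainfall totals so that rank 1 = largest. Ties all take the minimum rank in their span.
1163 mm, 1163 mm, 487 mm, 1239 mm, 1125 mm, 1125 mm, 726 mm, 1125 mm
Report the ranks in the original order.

2, 2, 8, 1, 4, 4, 7, 4

Sorted (descending): 1239, 1163, 1163, 1125, 1125, 1125, 726, 487
The 2 values of 1163 occupy positions 2–3 → each gets rank 2.
The 3 values of 1125 occupy positions 4–6 → each gets rank 4.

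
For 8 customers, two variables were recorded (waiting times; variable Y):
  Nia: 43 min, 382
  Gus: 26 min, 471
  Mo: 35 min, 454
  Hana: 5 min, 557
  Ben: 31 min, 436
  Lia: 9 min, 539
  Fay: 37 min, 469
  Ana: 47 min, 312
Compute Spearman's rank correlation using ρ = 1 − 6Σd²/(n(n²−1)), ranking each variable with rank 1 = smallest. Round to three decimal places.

-0.905

Ranks of variable 1: 7, 3, 5, 1, 4, 2, 6, 8
Ranks of variable 2: 2, 6, 4, 8, 3, 7, 5, 1
d = r₁ − r₂: 5, -3, 1, -7, 1, -5, 1, 7
d²: 25, 9, 1, 49, 1, 25, 1, 49; Σd² = 160
ρ = 1 − 6·160/(8·63) = 1 − 960/504 = -0.905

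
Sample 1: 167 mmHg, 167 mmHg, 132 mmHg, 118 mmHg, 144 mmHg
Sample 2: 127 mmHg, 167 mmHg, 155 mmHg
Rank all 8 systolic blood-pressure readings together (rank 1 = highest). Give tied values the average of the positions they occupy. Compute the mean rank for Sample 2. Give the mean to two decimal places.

Sorted (descending): 167, 167, 167, 155, 144, 132, 127, 118
The 3 values of 167 occupy positions 1–3 → average rank 2.
Sample 2 values → pooled ranks: 127→7, 167→2, 155→4
Mean rank = (7 + 2 + 4) / 3 = 4.33

4.33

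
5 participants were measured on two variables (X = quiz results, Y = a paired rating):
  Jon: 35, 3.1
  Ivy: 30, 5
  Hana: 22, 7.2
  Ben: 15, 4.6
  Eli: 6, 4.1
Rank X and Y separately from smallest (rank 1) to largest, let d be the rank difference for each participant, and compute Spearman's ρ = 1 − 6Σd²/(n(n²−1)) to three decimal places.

-0.100

Ranks of variable 1: 5, 4, 3, 2, 1
Ranks of variable 2: 1, 4, 5, 3, 2
d = r₁ − r₂: 4, 0, -2, -1, -1
d²: 16, 0, 4, 1, 1; Σd² = 22
ρ = 1 − 6·22/(5·24) = 1 − 132/120 = -0.100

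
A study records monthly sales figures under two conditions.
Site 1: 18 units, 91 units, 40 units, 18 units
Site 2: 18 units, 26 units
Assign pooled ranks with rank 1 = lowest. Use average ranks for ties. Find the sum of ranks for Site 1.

15

Sorted (ascending): 18, 18, 18, 26, 40, 91
The 3 values of 18 occupy positions 1–3 → average rank 2.
Site 1 values → pooled ranks: 18→2, 91→6, 40→5, 18→2
Rank sum = 2 + 6 + 5 + 2 = 15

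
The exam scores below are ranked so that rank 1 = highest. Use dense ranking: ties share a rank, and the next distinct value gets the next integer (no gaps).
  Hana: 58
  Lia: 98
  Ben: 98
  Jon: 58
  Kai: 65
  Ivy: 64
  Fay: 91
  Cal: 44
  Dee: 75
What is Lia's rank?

Sorted (descending): 98, 98, 91, 75, 65, 64, 58, 58, 44
The 2 values of 98 share dense rank 1.
The 2 values of 58 share dense rank 6.
Remaining distinct values take the next consecutive integers.
Lia has value 98 → rank 1.

1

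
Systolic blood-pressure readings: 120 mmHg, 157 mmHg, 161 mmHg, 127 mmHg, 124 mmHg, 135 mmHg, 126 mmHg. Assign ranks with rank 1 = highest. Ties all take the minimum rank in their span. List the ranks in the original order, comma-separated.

7, 2, 1, 4, 6, 3, 5

Sorted (descending): 161, 157, 135, 127, 126, 124, 120
No ties — each value takes its position as its rank.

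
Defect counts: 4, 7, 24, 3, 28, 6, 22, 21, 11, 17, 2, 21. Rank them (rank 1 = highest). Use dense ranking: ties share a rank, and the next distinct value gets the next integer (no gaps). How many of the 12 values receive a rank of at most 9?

Sorted (descending): 28, 24, 22, 21, 21, 17, 11, 7, 6, 4, 3, 2
The 2 values of 21 share dense rank 4.
Remaining distinct values take the next consecutive integers.
Ranks ≤ 9: {1, 2, 3, 4, 4, 5, 6, 7, 8, 9} → 10 values.

10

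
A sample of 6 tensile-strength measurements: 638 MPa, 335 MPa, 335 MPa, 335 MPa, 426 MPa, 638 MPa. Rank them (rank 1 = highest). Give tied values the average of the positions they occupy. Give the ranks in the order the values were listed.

Sorted (descending): 638, 638, 426, 335, 335, 335
The 2 values of 638 occupy positions 1–2 → average rank (1+2)/2 = 1.5.
The 3 values of 335 occupy positions 4–6 → average rank 5.

1.5, 5, 5, 5, 3, 1.5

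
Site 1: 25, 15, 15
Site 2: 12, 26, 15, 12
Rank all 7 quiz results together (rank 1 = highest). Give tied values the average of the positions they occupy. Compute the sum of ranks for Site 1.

Sorted (descending): 26, 25, 15, 15, 15, 12, 12
The 3 values of 15 occupy positions 3–5 → average rank 4.
The 2 values of 12 occupy positions 6–7 → average rank (6+7)/2 = 6.5.
Site 1 values → pooled ranks: 25→2, 15→4, 15→4
Rank sum = 2 + 4 + 4 = 10

10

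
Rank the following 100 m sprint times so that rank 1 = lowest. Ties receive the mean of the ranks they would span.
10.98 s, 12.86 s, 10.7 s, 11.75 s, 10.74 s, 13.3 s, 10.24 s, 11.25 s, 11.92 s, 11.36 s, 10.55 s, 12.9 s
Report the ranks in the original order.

Sorted (ascending): 10.24, 10.55, 10.7, 10.74, 10.98, 11.25, 11.36, 11.75, 11.92, 12.86, 12.9, 13.3
No ties — each value takes its position as its rank.

5, 10, 3, 8, 4, 12, 1, 6, 9, 7, 2, 11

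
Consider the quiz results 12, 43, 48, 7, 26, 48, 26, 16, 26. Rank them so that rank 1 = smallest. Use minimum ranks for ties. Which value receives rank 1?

7

Sorted (ascending): 7, 12, 16, 26, 26, 26, 43, 48, 48
The 3 values of 26 occupy positions 4–6 → each gets rank 4.
The 2 values of 48 occupy positions 8–9 → each gets rank 8.
Rank 1 → value 7.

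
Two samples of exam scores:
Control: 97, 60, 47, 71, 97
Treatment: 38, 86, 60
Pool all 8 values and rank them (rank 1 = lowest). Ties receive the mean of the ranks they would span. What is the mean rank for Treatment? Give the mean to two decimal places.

3.50

Sorted (ascending): 38, 47, 60, 60, 71, 86, 97, 97
The 2 values of 60 occupy positions 3–4 → average rank (3+4)/2 = 3.5.
The 2 values of 97 occupy positions 7–8 → average rank (7+8)/2 = 7.5.
Treatment values → pooled ranks: 38→1, 86→6, 60→3.5
Mean rank = (1 + 6 + 3.5) / 3 = 3.50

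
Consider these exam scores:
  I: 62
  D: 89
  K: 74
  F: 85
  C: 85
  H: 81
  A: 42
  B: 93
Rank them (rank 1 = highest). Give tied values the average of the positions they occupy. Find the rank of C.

3.5

Sorted (descending): 93, 89, 85, 85, 81, 74, 62, 42
The 2 values of 85 occupy positions 3–4 → average rank (3+4)/2 = 3.5.
C has value 85 → rank 3.5.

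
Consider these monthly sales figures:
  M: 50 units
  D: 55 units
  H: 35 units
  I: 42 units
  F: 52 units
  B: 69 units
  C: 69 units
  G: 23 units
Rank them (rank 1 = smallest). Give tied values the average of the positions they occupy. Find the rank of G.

Sorted (ascending): 23, 35, 42, 50, 52, 55, 69, 69
The 2 values of 69 occupy positions 7–8 → average rank (7+8)/2 = 7.5.
G has value 23 units → rank 1.

1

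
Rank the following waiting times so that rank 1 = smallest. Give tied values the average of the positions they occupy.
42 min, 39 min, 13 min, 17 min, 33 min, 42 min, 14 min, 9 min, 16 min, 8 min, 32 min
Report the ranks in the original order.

Sorted (ascending): 8, 9, 13, 14, 16, 17, 32, 33, 39, 42, 42
The 2 values of 42 occupy positions 10–11 → average rank (10+11)/2 = 10.5.

10.5, 9, 3, 6, 8, 10.5, 4, 2, 5, 1, 7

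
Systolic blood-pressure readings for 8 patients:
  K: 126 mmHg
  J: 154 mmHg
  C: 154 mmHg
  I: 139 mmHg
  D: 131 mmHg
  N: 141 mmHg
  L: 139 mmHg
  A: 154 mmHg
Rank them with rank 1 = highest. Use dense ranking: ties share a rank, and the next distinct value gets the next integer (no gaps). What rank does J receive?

1

Sorted (descending): 154, 154, 154, 141, 139, 139, 131, 126
The 3 values of 154 share dense rank 1.
The 2 values of 139 share dense rank 3.
Remaining distinct values take the next consecutive integers.
J has value 154 mmHg → rank 1.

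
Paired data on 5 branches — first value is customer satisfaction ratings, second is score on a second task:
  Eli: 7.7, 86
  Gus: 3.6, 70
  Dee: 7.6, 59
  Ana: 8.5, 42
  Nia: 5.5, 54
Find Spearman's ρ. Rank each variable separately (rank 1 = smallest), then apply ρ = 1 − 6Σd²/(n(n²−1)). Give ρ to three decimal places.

Ranks of variable 1: 4, 1, 3, 5, 2
Ranks of variable 2: 5, 4, 3, 1, 2
d = r₁ − r₂: -1, -3, 0, 4, 0
d²: 1, 9, 0, 16, 0; Σd² = 26
ρ = 1 − 6·26/(5·24) = 1 − 156/120 = -0.300

-0.300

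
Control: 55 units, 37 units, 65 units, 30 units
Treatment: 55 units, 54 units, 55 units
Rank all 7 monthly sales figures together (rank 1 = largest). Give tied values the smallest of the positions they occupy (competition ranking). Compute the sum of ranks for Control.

Sorted (descending): 65, 55, 55, 55, 54, 37, 30
The 3 values of 55 occupy positions 2–4 → each gets rank 2.
Control values → pooled ranks: 55→2, 37→6, 65→1, 30→7
Rank sum = 2 + 6 + 1 + 7 = 16

16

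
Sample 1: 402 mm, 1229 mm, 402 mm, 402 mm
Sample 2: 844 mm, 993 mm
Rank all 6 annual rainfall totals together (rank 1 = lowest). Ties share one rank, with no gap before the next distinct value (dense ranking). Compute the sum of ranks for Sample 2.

5

Sorted (ascending): 402, 402, 402, 844, 993, 1229
The 3 values of 402 share dense rank 1.
Remaining distinct values take the next consecutive integers.
Sample 2 values → pooled ranks: 844→2, 993→3
Rank sum = 2 + 3 = 5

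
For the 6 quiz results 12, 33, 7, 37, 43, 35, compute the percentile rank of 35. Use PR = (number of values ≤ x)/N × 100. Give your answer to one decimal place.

N = 6.
Strictly below 35: 3. Equal to 35: 1.
PR = 4/6 × 100 = 66.7

66.7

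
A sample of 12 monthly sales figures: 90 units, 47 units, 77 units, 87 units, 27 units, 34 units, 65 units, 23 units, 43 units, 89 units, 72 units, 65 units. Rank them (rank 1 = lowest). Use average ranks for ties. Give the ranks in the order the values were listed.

Sorted (ascending): 23, 27, 34, 43, 47, 65, 65, 72, 77, 87, 89, 90
The 2 values of 65 occupy positions 6–7 → average rank (6+7)/2 = 6.5.

12, 5, 9, 10, 2, 3, 6.5, 1, 4, 11, 8, 6.5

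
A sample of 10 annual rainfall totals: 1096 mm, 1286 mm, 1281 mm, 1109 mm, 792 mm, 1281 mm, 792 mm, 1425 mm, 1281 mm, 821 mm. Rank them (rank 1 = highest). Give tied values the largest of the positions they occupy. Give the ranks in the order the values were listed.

7, 2, 5, 6, 10, 5, 10, 1, 5, 8

Sorted (descending): 1425, 1286, 1281, 1281, 1281, 1109, 1096, 821, 792, 792
The 3 values of 1281 occupy positions 3–5 → each gets rank 5.
The 2 values of 792 occupy positions 9–10 → each gets rank 10.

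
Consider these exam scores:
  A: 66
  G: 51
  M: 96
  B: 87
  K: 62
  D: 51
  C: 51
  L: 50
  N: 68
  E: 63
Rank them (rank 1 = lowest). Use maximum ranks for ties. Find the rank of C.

Sorted (ascending): 50, 51, 51, 51, 62, 63, 66, 68, 87, 96
The 3 values of 51 occupy positions 2–4 → each gets rank 4.
C has value 51 → rank 4.

4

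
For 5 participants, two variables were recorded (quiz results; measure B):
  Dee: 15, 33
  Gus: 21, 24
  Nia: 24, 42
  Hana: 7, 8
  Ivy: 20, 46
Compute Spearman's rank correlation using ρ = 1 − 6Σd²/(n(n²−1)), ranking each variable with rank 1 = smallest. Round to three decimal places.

Ranks of variable 1: 2, 4, 5, 1, 3
Ranks of variable 2: 3, 2, 4, 1, 5
d = r₁ − r₂: -1, 2, 1, 0, -2
d²: 1, 4, 1, 0, 4; Σd² = 10
ρ = 1 − 6·10/(5·24) = 1 − 60/120 = 0.500

0.500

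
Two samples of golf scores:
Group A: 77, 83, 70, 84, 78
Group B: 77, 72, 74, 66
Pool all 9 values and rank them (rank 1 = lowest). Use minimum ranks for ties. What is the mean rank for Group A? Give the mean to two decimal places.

Sorted (ascending): 66, 70, 72, 74, 77, 77, 78, 83, 84
The 2 values of 77 occupy positions 5–6 → each gets rank 5.
Group A values → pooled ranks: 77→5, 83→8, 70→2, 84→9, 78→7
Mean rank = (5 + 8 + 2 + 9 + 7) / 5 = 6.20

6.20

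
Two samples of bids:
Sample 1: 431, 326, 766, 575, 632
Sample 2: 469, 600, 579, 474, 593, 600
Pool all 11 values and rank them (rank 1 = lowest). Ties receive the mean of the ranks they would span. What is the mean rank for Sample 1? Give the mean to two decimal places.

Sorted (ascending): 326, 431, 469, 474, 575, 579, 593, 600, 600, 632, 766
The 2 values of 600 occupy positions 8–9 → average rank (8+9)/2 = 8.5.
Sample 1 values → pooled ranks: 431→2, 326→1, 766→11, 575→5, 632→10
Mean rank = (2 + 1 + 11 + 5 + 10) / 5 = 5.80

5.80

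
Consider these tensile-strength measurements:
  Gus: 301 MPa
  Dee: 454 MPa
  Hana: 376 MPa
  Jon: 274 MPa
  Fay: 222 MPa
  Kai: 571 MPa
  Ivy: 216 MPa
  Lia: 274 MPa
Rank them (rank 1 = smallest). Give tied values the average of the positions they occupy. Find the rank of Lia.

Sorted (ascending): 216, 222, 274, 274, 301, 376, 454, 571
The 2 values of 274 occupy positions 3–4 → average rank (3+4)/2 = 3.5.
Lia has value 274 MPa → rank 3.5.

3.5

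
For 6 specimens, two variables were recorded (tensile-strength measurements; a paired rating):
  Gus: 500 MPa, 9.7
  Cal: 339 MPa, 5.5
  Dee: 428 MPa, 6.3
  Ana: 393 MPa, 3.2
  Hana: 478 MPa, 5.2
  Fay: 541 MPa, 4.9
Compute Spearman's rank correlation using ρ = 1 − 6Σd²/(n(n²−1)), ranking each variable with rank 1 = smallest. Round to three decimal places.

Ranks of variable 1: 5, 1, 3, 2, 4, 6
Ranks of variable 2: 6, 4, 5, 1, 3, 2
d = r₁ − r₂: -1, -3, -2, 1, 1, 4
d²: 1, 9, 4, 1, 1, 16; Σd² = 32
ρ = 1 − 6·32/(6·35) = 1 − 192/210 = 0.086

0.086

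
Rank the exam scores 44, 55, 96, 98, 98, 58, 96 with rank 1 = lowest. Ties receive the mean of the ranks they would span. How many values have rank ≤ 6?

5

Sorted (ascending): 44, 55, 58, 96, 96, 98, 98
The 2 values of 96 occupy positions 4–5 → average rank (4+5)/2 = 4.5.
The 2 values of 98 occupy positions 6–7 → average rank (6+7)/2 = 6.5.
Ranks ≤ 6: {1, 2, 3, 4.5, 4.5} → 5 values.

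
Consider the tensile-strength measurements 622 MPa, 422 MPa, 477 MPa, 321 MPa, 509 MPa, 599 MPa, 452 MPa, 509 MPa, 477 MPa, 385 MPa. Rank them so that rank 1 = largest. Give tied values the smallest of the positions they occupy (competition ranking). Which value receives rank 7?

452

Sorted (descending): 622, 599, 509, 509, 477, 477, 452, 422, 385, 321
The 2 values of 509 occupy positions 3–4 → each gets rank 3.
The 2 values of 477 occupy positions 5–6 → each gets rank 5.
Rank 7 → value 452.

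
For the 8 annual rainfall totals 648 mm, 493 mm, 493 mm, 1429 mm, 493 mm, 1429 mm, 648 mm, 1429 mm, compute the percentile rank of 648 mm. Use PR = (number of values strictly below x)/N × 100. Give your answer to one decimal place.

37.5

N = 8.
Strictly below 648: 3. Equal to 648: 2.
PR = 3/8 × 100 = 37.5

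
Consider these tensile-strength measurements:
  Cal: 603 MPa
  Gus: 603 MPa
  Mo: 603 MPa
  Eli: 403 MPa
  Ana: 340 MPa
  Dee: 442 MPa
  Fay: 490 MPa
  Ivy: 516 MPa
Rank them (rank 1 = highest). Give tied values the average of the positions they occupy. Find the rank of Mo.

2

Sorted (descending): 603, 603, 603, 516, 490, 442, 403, 340
The 3 values of 603 occupy positions 1–3 → average rank 2.
Mo has value 603 MPa → rank 2.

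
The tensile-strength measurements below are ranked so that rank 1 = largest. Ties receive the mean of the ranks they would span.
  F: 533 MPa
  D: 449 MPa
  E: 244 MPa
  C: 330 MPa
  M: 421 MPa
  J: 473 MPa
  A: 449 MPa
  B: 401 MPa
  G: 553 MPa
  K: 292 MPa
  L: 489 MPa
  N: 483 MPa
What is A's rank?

6.5

Sorted (descending): 553, 533, 489, 483, 473, 449, 449, 421, 401, 330, 292, 244
The 2 values of 449 occupy positions 6–7 → average rank (6+7)/2 = 6.5.
A has value 449 MPa → rank 6.5.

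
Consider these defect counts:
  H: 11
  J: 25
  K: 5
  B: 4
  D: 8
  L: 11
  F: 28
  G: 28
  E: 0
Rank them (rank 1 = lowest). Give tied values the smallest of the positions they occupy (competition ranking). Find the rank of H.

Sorted (ascending): 0, 4, 5, 8, 11, 11, 25, 28, 28
The 2 values of 11 occupy positions 5–6 → each gets rank 5.
The 2 values of 28 occupy positions 8–9 → each gets rank 8.
H has value 11 → rank 5.

5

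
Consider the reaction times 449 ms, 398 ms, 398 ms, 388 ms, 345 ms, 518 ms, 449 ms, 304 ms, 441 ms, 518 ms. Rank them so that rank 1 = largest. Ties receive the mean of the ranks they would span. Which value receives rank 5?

Sorted (descending): 518, 518, 449, 449, 441, 398, 398, 388, 345, 304
The 2 values of 518 occupy positions 1–2 → average rank (1+2)/2 = 1.5.
The 2 values of 449 occupy positions 3–4 → average rank (3+4)/2 = 3.5.
The 2 values of 398 occupy positions 6–7 → average rank (6+7)/2 = 6.5.
Rank 5 → value 441.

441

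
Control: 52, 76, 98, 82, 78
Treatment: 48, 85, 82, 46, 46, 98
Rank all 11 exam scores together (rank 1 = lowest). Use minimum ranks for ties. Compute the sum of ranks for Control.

32

Sorted (ascending): 46, 46, 48, 52, 76, 78, 82, 82, 85, 98, 98
The 2 values of 46 occupy positions 1–2 → each gets rank 1.
The 2 values of 82 occupy positions 7–8 → each gets rank 7.
The 2 values of 98 occupy positions 10–11 → each gets rank 10.
Control values → pooled ranks: 52→4, 76→5, 98→10, 82→7, 78→6
Rank sum = 4 + 5 + 10 + 7 + 6 = 32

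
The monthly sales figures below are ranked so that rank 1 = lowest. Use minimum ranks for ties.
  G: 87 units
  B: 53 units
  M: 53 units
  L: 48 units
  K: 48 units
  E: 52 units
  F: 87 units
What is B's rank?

Sorted (ascending): 48, 48, 52, 53, 53, 87, 87
The 2 values of 48 occupy positions 1–2 → each gets rank 1.
The 2 values of 53 occupy positions 4–5 → each gets rank 4.
The 2 values of 87 occupy positions 6–7 → each gets rank 6.
B has value 53 units → rank 4.

4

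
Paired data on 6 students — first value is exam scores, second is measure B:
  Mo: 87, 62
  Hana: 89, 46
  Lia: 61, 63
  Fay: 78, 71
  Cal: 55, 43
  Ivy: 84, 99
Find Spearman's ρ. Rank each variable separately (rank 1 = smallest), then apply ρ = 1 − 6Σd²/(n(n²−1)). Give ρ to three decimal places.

Ranks of variable 1: 5, 6, 2, 3, 1, 4
Ranks of variable 2: 3, 2, 4, 5, 1, 6
d = r₁ − r₂: 2, 4, -2, -2, 0, -2
d²: 4, 16, 4, 4, 0, 4; Σd² = 32
ρ = 1 − 6·32/(6·35) = 1 − 192/210 = 0.086

0.086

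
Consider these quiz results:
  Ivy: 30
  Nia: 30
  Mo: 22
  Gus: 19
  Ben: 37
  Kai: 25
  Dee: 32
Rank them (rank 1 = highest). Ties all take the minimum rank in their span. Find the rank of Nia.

Sorted (descending): 37, 32, 30, 30, 25, 22, 19
The 2 values of 30 occupy positions 3–4 → each gets rank 3.
Nia has value 30 → rank 3.

3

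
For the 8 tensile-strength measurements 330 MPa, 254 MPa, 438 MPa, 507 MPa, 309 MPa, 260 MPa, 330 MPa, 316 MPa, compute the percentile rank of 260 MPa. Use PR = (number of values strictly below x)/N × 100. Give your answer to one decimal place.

12.5

N = 8.
Strictly below 260: 1. Equal to 260: 1.
PR = 1/8 × 100 = 12.5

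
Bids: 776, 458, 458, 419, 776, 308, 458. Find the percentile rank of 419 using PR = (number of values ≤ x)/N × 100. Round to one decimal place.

N = 7.
Strictly below 419: 1. Equal to 419: 1.
PR = 2/7 × 100 = 28.6

28.6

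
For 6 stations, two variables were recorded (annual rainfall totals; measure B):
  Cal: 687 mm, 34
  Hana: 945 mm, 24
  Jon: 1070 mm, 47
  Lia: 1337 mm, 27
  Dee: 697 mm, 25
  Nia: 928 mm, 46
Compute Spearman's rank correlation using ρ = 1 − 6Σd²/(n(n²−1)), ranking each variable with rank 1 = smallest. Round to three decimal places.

Ranks of variable 1: 1, 4, 5, 6, 2, 3
Ranks of variable 2: 4, 1, 6, 3, 2, 5
d = r₁ − r₂: -3, 3, -1, 3, 0, -2
d²: 9, 9, 1, 9, 0, 4; Σd² = 32
ρ = 1 − 6·32/(6·35) = 1 − 192/210 = 0.086

0.086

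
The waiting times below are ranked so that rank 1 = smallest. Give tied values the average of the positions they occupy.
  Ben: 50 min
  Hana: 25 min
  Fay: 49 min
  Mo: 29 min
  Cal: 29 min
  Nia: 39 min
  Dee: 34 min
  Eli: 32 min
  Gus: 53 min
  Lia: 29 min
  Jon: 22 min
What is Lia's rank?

Sorted (ascending): 22, 25, 29, 29, 29, 32, 34, 39, 49, 50, 53
The 3 values of 29 occupy positions 3–5 → average rank 4.
Lia has value 29 min → rank 4.

4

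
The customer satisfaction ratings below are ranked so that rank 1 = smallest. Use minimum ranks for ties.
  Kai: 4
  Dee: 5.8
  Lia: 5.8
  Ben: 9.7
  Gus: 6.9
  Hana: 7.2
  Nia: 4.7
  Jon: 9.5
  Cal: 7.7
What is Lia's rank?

3

Sorted (ascending): 4, 4.7, 5.8, 5.8, 6.9, 7.2, 7.7, 9.5, 9.7
The 2 values of 5.8 occupy positions 3–4 → each gets rank 3.
Lia has value 5.8 → rank 3.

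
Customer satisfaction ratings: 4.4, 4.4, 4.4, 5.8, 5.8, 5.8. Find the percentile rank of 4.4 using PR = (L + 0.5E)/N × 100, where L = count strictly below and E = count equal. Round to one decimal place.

N = 6.
Strictly below 4.4: 0. Equal to 4.4: 3.
PR = (0 + 0.5·3)/6 × 100 = 25.0

25.0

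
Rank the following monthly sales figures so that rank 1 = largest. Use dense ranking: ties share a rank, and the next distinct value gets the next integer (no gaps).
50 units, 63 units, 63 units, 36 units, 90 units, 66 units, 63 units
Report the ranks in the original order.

Sorted (descending): 90, 66, 63, 63, 63, 50, 36
The 3 values of 63 share dense rank 3.
Remaining distinct values take the next consecutive integers.

4, 3, 3, 5, 1, 2, 3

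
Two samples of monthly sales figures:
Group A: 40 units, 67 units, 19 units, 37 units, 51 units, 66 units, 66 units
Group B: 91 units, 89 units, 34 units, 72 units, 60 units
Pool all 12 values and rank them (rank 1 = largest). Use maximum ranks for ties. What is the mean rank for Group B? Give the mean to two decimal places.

Sorted (descending): 91, 89, 72, 67, 66, 66, 60, 51, 40, 37, 34, 19
The 2 values of 66 occupy positions 5–6 → each gets rank 6.
Group B values → pooled ranks: 91→1, 89→2, 34→11, 72→3, 60→7
Mean rank = (1 + 2 + 11 + 3 + 7) / 5 = 4.80

4.80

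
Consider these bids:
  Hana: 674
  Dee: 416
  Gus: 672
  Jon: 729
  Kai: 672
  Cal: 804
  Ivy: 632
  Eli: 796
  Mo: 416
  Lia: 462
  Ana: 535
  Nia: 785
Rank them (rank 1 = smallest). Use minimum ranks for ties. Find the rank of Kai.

Sorted (ascending): 416, 416, 462, 535, 632, 672, 672, 674, 729, 785, 796, 804
The 2 values of 416 occupy positions 1–2 → each gets rank 1.
The 2 values of 672 occupy positions 6–7 → each gets rank 6.
Kai has value 672 → rank 6.

6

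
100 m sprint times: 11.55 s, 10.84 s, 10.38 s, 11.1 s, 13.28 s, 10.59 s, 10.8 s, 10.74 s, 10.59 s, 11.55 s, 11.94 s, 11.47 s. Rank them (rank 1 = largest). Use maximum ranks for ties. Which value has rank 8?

Sorted (descending): 13.28, 11.94, 11.55, 11.55, 11.47, 11.1, 10.84, 10.8, 10.74, 10.59, 10.59, 10.38
The 2 values of 11.55 occupy positions 3–4 → each gets rank 4.
The 2 values of 10.59 occupy positions 10–11 → each gets rank 11.
Rank 8 → value 10.8.

10.8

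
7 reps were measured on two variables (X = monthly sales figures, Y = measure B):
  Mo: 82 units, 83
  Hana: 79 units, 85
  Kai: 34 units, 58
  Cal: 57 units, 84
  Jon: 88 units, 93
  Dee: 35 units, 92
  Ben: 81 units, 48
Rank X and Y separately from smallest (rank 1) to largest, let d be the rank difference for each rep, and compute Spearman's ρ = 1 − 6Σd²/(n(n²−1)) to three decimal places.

Ranks of variable 1: 6, 4, 1, 3, 7, 2, 5
Ranks of variable 2: 3, 5, 2, 4, 7, 6, 1
d = r₁ − r₂: 3, -1, -1, -1, 0, -4, 4
d²: 9, 1, 1, 1, 0, 16, 16; Σd² = 44
ρ = 1 − 6·44/(7·48) = 1 − 264/336 = 0.214

0.214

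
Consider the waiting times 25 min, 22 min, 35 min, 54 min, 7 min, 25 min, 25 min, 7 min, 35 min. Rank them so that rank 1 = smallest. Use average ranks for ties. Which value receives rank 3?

22

Sorted (ascending): 7, 7, 22, 25, 25, 25, 35, 35, 54
The 2 values of 7 occupy positions 1–2 → average rank (1+2)/2 = 1.5.
The 3 values of 25 occupy positions 4–6 → average rank 5.
The 2 values of 35 occupy positions 7–8 → average rank (7+8)/2 = 7.5.
Rank 3 → value 22.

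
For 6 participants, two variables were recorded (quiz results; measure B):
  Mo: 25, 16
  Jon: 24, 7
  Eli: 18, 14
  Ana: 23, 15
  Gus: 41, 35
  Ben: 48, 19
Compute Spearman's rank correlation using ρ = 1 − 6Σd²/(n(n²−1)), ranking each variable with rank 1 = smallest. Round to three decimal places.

0.771

Ranks of variable 1: 4, 3, 1, 2, 5, 6
Ranks of variable 2: 4, 1, 2, 3, 6, 5
d = r₁ − r₂: 0, 2, -1, -1, -1, 1
d²: 0, 4, 1, 1, 1, 1; Σd² = 8
ρ = 1 − 6·8/(6·35) = 1 − 48/210 = 0.771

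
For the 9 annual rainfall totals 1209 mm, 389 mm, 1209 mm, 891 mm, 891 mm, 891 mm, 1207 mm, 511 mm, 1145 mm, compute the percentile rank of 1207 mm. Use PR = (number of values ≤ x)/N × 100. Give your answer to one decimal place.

77.8

N = 9.
Strictly below 1207: 6. Equal to 1207: 1.
PR = 7/9 × 100 = 77.8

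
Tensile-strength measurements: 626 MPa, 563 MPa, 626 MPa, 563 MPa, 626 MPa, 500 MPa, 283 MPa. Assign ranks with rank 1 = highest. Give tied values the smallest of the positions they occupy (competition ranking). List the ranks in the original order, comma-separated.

Sorted (descending): 626, 626, 626, 563, 563, 500, 283
The 3 values of 626 occupy positions 1–3 → each gets rank 1.
The 2 values of 563 occupy positions 4–5 → each gets rank 4.

1, 4, 1, 4, 1, 6, 7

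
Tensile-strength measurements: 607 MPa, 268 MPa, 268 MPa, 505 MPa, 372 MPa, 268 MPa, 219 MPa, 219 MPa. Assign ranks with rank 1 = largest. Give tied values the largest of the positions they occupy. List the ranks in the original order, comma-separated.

Sorted (descending): 607, 505, 372, 268, 268, 268, 219, 219
The 3 values of 268 occupy positions 4–6 → each gets rank 6.
The 2 values of 219 occupy positions 7–8 → each gets rank 8.

1, 6, 6, 2, 3, 6, 8, 8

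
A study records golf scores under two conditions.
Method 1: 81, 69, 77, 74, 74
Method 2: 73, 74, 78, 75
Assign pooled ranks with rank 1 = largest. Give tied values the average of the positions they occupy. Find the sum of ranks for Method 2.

Sorted (descending): 81, 78, 77, 75, 74, 74, 74, 73, 69
The 3 values of 74 occupy positions 5–7 → average rank 6.
Method 2 values → pooled ranks: 73→8, 74→6, 78→2, 75→4
Rank sum = 8 + 6 + 2 + 4 = 20

20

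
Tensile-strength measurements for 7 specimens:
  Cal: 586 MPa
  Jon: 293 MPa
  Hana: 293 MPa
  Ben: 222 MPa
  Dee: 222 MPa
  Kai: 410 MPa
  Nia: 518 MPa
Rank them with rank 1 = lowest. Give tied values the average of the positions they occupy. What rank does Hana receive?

3.5

Sorted (ascending): 222, 222, 293, 293, 410, 518, 586
The 2 values of 222 occupy positions 1–2 → average rank (1+2)/2 = 1.5.
The 2 values of 293 occupy positions 3–4 → average rank (3+4)/2 = 3.5.
Hana has value 293 MPa → rank 3.5.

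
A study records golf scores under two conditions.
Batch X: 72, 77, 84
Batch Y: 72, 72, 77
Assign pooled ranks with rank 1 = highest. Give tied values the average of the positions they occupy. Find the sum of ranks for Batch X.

Sorted (descending): 84, 77, 77, 72, 72, 72
The 2 values of 77 occupy positions 2–3 → average rank (2+3)/2 = 2.5.
The 3 values of 72 occupy positions 4–6 → average rank 5.
Batch X values → pooled ranks: 72→5, 77→2.5, 84→1
Rank sum = 5 + 2.5 + 1 = 8.5

8.5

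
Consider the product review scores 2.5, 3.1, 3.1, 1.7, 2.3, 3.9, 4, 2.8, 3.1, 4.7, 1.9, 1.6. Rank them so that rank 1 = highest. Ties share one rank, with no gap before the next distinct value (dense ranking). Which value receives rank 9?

1.7

Sorted (descending): 4.7, 4, 3.9, 3.1, 3.1, 3.1, 2.8, 2.5, 2.3, 1.9, 1.7, 1.6
The 3 values of 3.1 share dense rank 4.
Remaining distinct values take the next consecutive integers.
Rank 9 → value 1.7.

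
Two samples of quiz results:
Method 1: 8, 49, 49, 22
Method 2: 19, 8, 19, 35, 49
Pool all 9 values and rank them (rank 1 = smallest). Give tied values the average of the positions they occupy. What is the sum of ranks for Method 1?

22.5

Sorted (ascending): 8, 8, 19, 19, 22, 35, 49, 49, 49
The 2 values of 8 occupy positions 1–2 → average rank (1+2)/2 = 1.5.
The 2 values of 19 occupy positions 3–4 → average rank (3+4)/2 = 3.5.
The 3 values of 49 occupy positions 7–9 → average rank 8.
Method 1 values → pooled ranks: 8→1.5, 49→8, 49→8, 22→5
Rank sum = 1.5 + 8 + 8 + 5 = 22.5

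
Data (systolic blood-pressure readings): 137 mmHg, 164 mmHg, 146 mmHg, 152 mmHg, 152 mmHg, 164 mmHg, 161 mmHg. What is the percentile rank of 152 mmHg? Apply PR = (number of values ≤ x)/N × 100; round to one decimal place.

N = 7.
Strictly below 152: 2. Equal to 152: 2.
PR = 4/7 × 100 = 57.1

57.1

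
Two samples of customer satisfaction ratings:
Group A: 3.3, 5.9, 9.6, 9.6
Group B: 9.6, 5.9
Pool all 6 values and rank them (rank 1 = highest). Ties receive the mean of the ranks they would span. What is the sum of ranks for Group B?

Sorted (descending): 9.6, 9.6, 9.6, 5.9, 5.9, 3.3
The 3 values of 9.6 occupy positions 1–3 → average rank 2.
The 2 values of 5.9 occupy positions 4–5 → average rank (4+5)/2 = 4.5.
Group B values → pooled ranks: 9.6→2, 5.9→4.5
Rank sum = 2 + 4.5 = 6.5

6.5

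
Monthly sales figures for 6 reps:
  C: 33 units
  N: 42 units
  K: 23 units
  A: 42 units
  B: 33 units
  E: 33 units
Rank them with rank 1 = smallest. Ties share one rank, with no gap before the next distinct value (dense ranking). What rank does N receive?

Sorted (ascending): 23, 33, 33, 33, 42, 42
The 3 values of 33 share dense rank 2.
The 2 values of 42 share dense rank 3.
Remaining distinct values take the next consecutive integers.
N has value 42 units → rank 3.

3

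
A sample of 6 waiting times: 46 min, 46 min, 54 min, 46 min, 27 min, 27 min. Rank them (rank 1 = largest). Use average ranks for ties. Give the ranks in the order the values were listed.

Sorted (descending): 54, 46, 46, 46, 27, 27
The 3 values of 46 occupy positions 2–4 → average rank 3.
The 2 values of 27 occupy positions 5–6 → average rank (5+6)/2 = 5.5.

3, 3, 1, 3, 5.5, 5.5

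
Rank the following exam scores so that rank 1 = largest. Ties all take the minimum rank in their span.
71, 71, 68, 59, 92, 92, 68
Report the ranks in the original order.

3, 3, 5, 7, 1, 1, 5

Sorted (descending): 92, 92, 71, 71, 68, 68, 59
The 2 values of 92 occupy positions 1–2 → each gets rank 1.
The 2 values of 71 occupy positions 3–4 → each gets rank 3.
The 2 values of 68 occupy positions 5–6 → each gets rank 5.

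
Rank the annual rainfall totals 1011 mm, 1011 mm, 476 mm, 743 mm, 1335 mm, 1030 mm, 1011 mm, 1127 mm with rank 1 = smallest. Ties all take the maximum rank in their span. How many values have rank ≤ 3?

Sorted (ascending): 476, 743, 1011, 1011, 1011, 1030, 1127, 1335
The 3 values of 1011 occupy positions 3–5 → each gets rank 5.
Ranks ≤ 3: {1, 2} → 2 values.

2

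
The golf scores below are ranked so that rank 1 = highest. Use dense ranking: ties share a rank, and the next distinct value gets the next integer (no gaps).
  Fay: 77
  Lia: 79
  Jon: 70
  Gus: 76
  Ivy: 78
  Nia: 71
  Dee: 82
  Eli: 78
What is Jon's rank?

Sorted (descending): 82, 79, 78, 78, 77, 76, 71, 70
The 2 values of 78 share dense rank 3.
Remaining distinct values take the next consecutive integers.
Jon has value 70 → rank 7.

7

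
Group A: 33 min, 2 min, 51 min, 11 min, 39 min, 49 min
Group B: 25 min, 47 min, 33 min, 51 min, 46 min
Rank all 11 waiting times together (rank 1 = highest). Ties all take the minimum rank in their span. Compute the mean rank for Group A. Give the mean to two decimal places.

Sorted (descending): 51, 51, 49, 47, 46, 39, 33, 33, 25, 11, 2
The 2 values of 51 occupy positions 1–2 → each gets rank 1.
The 2 values of 33 occupy positions 7–8 → each gets rank 7.
Group A values → pooled ranks: 33→7, 2→11, 51→1, 11→10, 39→6, 49→3
Mean rank = (7 + 11 + 1 + 10 + 6 + 3) / 6 = 6.33

6.33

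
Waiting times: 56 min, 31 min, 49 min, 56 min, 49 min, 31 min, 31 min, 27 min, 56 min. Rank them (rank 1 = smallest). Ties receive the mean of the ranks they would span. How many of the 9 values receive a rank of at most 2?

1

Sorted (ascending): 27, 31, 31, 31, 49, 49, 56, 56, 56
The 3 values of 31 occupy positions 2–4 → average rank 3.
The 2 values of 49 occupy positions 5–6 → average rank (5+6)/2 = 5.5.
The 3 values of 56 occupy positions 7–9 → average rank 8.
Ranks ≤ 2: {1} → 1 value.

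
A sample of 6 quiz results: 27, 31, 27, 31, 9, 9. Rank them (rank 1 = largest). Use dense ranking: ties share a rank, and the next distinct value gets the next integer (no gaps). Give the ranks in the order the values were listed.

2, 1, 2, 1, 3, 3

Sorted (descending): 31, 31, 27, 27, 9, 9
The 2 values of 31 share dense rank 1.
The 2 values of 27 share dense rank 2.
The 2 values of 9 share dense rank 3.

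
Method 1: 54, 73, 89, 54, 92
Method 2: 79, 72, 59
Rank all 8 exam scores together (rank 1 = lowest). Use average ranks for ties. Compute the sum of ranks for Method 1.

23

Sorted (ascending): 54, 54, 59, 72, 73, 79, 89, 92
The 2 values of 54 occupy positions 1–2 → average rank (1+2)/2 = 1.5.
Method 1 values → pooled ranks: 54→1.5, 73→5, 89→7, 54→1.5, 92→8
Rank sum = 1.5 + 5 + 7 + 1.5 + 8 = 23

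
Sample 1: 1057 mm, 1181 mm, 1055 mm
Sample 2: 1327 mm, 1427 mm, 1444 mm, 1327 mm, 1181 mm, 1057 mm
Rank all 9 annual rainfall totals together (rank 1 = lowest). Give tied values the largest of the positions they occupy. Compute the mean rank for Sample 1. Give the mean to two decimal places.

3.00

Sorted (ascending): 1055, 1057, 1057, 1181, 1181, 1327, 1327, 1427, 1444
The 2 values of 1057 occupy positions 2–3 → each gets rank 3.
The 2 values of 1181 occupy positions 4–5 → each gets rank 5.
The 2 values of 1327 occupy positions 6–7 → each gets rank 7.
Sample 1 values → pooled ranks: 1057→3, 1181→5, 1055→1
Mean rank = (3 + 5 + 1) / 3 = 3.00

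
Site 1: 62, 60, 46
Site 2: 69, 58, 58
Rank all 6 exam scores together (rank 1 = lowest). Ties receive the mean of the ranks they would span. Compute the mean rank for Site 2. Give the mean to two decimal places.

3.67

Sorted (ascending): 46, 58, 58, 60, 62, 69
The 2 values of 58 occupy positions 2–3 → average rank (2+3)/2 = 2.5.
Site 2 values → pooled ranks: 69→6, 58→2.5, 58→2.5
Mean rank = (6 + 2.5 + 2.5) / 3 = 3.67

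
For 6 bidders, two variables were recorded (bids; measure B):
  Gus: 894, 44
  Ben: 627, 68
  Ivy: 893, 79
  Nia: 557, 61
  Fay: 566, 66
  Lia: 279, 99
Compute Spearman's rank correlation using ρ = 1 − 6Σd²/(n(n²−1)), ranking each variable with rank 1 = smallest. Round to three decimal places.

-0.429

Ranks of variable 1: 6, 4, 5, 2, 3, 1
Ranks of variable 2: 1, 4, 5, 2, 3, 6
d = r₁ − r₂: 5, 0, 0, 0, 0, -5
d²: 25, 0, 0, 0, 0, 25; Σd² = 50
ρ = 1 − 6·50/(6·35) = 1 − 300/210 = -0.429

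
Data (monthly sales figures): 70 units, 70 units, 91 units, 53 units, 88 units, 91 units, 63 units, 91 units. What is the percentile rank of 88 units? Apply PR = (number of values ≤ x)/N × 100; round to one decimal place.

N = 8.
Strictly below 88: 4. Equal to 88: 1.
PR = 5/8 × 100 = 62.5

62.5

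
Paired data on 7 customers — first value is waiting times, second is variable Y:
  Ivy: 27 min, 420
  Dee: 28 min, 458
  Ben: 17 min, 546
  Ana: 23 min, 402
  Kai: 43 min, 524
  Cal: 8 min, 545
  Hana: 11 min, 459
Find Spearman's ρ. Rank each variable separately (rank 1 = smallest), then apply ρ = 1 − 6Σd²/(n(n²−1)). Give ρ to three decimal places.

-0.357

Ranks of variable 1: 5, 6, 3, 4, 7, 1, 2
Ranks of variable 2: 2, 3, 7, 1, 5, 6, 4
d = r₁ − r₂: 3, 3, -4, 3, 2, -5, -2
d²: 9, 9, 16, 9, 4, 25, 4; Σd² = 76
ρ = 1 − 6·76/(7·48) = 1 − 456/336 = -0.357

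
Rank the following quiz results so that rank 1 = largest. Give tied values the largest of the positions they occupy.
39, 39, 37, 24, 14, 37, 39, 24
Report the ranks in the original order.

Sorted (descending): 39, 39, 39, 37, 37, 24, 24, 14
The 3 values of 39 occupy positions 1–3 → each gets rank 3.
The 2 values of 37 occupy positions 4–5 → each gets rank 5.
The 2 values of 24 occupy positions 6–7 → each gets rank 7.

3, 3, 5, 7, 8, 5, 3, 7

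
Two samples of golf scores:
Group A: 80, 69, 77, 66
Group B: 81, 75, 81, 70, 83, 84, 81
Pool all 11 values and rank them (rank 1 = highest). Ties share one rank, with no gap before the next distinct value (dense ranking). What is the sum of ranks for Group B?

25

Sorted (descending): 84, 83, 81, 81, 81, 80, 77, 75, 70, 69, 66
The 3 values of 81 share dense rank 3.
Remaining distinct values take the next consecutive integers.
Group B values → pooled ranks: 81→3, 75→6, 81→3, 70→7, 83→2, 84→1, 81→3
Rank sum = 3 + 6 + 3 + 7 + 2 + 1 + 3 = 25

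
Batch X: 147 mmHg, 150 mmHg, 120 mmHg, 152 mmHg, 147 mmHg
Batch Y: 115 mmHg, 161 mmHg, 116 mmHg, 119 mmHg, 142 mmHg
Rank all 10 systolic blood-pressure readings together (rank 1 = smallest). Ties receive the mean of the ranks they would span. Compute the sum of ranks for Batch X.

Sorted (ascending): 115, 116, 119, 120, 142, 147, 147, 150, 152, 161
The 2 values of 147 occupy positions 6–7 → average rank (6+7)/2 = 6.5.
Batch X values → pooled ranks: 147→6.5, 150→8, 120→4, 152→9, 147→6.5
Rank sum = 6.5 + 8 + 4 + 9 + 6.5 = 34

34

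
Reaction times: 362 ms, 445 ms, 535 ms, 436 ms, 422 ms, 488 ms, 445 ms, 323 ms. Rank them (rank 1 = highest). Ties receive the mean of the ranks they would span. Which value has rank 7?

Sorted (descending): 535, 488, 445, 445, 436, 422, 362, 323
The 2 values of 445 occupy positions 3–4 → average rank (3+4)/2 = 3.5.
Rank 7 → value 362.

362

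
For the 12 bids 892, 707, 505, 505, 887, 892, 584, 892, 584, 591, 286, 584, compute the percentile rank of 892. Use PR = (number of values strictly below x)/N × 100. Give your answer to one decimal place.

N = 12.
Strictly below 892: 9. Equal to 892: 3.
PR = 9/12 × 100 = 75.0

75.0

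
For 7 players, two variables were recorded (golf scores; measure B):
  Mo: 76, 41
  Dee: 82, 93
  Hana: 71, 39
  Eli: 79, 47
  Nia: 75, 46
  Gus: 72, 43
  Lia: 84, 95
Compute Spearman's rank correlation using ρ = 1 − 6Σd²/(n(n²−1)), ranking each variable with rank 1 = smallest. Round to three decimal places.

0.893

Ranks of variable 1: 4, 6, 1, 5, 3, 2, 7
Ranks of variable 2: 2, 6, 1, 5, 4, 3, 7
d = r₁ − r₂: 2, 0, 0, 0, -1, -1, 0
d²: 4, 0, 0, 0, 1, 1, 0; Σd² = 6
ρ = 1 − 6·6/(7·48) = 1 − 36/336 = 0.893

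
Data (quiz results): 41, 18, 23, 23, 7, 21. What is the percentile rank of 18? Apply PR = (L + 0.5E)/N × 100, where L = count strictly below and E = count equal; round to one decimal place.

N = 6.
Strictly below 18: 1. Equal to 18: 1.
PR = (1 + 0.5·1)/6 × 100 = 25.0

25.0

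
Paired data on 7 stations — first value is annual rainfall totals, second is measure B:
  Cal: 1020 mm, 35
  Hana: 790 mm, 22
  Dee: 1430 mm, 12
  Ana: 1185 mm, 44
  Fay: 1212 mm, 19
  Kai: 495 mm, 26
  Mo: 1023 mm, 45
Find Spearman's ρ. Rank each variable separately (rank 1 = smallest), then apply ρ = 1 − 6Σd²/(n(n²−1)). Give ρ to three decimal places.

Ranks of variable 1: 3, 2, 7, 5, 6, 1, 4
Ranks of variable 2: 5, 3, 1, 6, 2, 4, 7
d = r₁ − r₂: -2, -1, 6, -1, 4, -3, -3
d²: 4, 1, 36, 1, 16, 9, 9; Σd² = 76
ρ = 1 − 6·76/(7·48) = 1 − 456/336 = -0.357

-0.357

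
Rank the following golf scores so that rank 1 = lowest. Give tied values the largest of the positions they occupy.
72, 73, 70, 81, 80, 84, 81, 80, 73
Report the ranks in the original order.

2, 4, 1, 8, 6, 9, 8, 6, 4

Sorted (ascending): 70, 72, 73, 73, 80, 80, 81, 81, 84
The 2 values of 73 occupy positions 3–4 → each gets rank 4.
The 2 values of 80 occupy positions 5–6 → each gets rank 6.
The 2 values of 81 occupy positions 7–8 → each gets rank 8.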